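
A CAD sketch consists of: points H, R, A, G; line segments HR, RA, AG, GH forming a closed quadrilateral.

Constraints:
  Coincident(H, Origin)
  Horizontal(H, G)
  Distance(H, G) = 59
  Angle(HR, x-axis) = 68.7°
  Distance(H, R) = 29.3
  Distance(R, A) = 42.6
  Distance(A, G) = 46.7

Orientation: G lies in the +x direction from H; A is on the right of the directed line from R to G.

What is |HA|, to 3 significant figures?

21.1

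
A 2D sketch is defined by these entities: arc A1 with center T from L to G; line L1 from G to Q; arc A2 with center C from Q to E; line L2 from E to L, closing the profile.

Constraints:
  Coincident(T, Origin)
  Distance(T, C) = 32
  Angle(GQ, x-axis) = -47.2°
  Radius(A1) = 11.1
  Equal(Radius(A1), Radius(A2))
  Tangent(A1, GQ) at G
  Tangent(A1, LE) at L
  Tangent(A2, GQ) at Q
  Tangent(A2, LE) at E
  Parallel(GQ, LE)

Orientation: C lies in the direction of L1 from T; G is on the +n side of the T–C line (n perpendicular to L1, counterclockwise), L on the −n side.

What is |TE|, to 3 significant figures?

33.9

Tangency of A1 to both parallel lines with radius 11.1 puts G and L at T ± 11.1·n: G = (8.14, 7.54), L = (-8.14, -7.54). Equal radii place Q and E the same way about C: Q = C + 11.1·n = (29.9, -15.9), E = C − 11.1·n = (13.6, -31.0). Then |TE| = |E − T| = 33.9.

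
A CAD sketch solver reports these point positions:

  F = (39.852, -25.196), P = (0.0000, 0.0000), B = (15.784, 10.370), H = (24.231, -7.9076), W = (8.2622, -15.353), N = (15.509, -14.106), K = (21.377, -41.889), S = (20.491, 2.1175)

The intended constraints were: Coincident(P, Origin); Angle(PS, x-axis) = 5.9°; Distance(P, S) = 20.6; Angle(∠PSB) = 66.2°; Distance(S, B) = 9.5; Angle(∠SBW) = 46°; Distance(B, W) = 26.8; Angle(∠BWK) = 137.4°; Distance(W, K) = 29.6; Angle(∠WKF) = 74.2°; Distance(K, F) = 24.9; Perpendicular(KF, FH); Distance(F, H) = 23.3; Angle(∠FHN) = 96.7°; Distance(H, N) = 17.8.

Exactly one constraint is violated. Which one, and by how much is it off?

Distance(H, N) = 17.8 — off by 7.10.

P = (0.00, 0.00) ✓; PS at 5.900° ✓; |PS| = 20.60 ✓; ∠PSB = 66.20° ✓; |SB| = 9.501 ✓; ∠SBW = 46.00° ✓; |BW| = 26.80 ✓; ∠BWK = 137.4° ✓; |WK| = 29.60 ✓; ∠WKF = 74.20° ✓; |KF| = 24.90 ✓; ∠(KF, FH) = 90.00° ✓; |FH| = 23.30 ✓; ∠FHN = 96.70° ✓; |HN| = 10.70 ✗.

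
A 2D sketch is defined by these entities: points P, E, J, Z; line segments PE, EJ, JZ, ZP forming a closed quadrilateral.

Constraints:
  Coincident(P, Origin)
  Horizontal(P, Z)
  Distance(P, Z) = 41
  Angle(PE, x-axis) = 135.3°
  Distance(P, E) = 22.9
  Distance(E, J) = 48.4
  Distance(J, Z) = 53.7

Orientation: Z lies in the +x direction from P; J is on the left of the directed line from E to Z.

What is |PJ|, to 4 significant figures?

52.67

Checks: |EJ| = 48.40 ✓; |JZ| = 53.70 ✓.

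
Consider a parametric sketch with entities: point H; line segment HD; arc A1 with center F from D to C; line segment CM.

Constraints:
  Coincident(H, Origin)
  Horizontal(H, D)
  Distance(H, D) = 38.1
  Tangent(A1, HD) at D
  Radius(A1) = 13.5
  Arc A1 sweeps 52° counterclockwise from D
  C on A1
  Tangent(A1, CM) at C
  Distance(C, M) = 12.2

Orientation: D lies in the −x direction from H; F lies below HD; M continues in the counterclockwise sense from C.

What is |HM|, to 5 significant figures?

58.164

On A1, D sits at bearing 90° from F; a 52° counterclockwise sweep puts C at bearing 142°, so C = F + 13.5·(cos 142°, sin 142°) = (-48.738, -5.1886). The tangent condition forces FC to be normal to CM, so CM runs along (−sin 142°, cos 142°); with |CM| = 12.2, M = (-56.249, -14.802). Then |HM| = |M − H| = 58.164.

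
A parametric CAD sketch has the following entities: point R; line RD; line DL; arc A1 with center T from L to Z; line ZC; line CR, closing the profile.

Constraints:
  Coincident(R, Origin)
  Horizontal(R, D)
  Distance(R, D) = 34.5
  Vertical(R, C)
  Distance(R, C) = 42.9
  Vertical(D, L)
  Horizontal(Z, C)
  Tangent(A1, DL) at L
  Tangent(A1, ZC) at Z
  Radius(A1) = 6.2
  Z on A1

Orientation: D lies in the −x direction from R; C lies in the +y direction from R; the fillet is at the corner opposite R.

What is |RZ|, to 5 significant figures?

51.394

The virtual corner opposite R is at (-34.500, 42.900). A1 meets DL tangentially, so TL is at right angles to DL and tangency of A1 to ZC means the radius TZ is perpendicular to ZC, with radius 6.2, so the center T sits 6.2 in from both sides at T = (-28.300, 36.700). That places the tangent points at L = (-34.500, 36.700) on DL and Z = (-28.300, 42.900) on ZC. Then |RZ| = |Z − R| = 51.394.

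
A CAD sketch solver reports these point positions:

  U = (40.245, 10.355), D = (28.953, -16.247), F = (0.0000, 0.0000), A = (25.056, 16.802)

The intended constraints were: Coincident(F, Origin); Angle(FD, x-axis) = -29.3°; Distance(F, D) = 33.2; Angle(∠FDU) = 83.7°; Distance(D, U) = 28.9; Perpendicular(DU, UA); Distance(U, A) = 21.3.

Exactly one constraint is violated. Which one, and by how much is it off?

Distance(U, A) = 21.3 — off by 4.80.

F = (0.00, 0.00) ✓; FD at -29.30° ✓; |FD| = 33.20 ✓; ∠FDU = 83.70° ✓; |DU| = 28.90 ✓; ∠(DU, UA) = 90.00° ✓; |UA| = 16.50 ✗.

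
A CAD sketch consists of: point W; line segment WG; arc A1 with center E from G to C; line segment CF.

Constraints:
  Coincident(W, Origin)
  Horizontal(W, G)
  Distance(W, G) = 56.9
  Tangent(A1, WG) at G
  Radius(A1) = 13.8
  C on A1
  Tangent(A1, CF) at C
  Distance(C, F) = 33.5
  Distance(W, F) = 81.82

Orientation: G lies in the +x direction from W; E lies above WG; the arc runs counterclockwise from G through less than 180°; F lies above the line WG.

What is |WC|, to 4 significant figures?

72.31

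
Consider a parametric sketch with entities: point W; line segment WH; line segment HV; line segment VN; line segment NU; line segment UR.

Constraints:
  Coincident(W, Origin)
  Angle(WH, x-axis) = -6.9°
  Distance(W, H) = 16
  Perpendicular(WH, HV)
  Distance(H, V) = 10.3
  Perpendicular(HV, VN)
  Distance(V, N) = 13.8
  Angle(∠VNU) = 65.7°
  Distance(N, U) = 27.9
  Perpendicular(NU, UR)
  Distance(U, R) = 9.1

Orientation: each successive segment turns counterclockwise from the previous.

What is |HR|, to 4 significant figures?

12.86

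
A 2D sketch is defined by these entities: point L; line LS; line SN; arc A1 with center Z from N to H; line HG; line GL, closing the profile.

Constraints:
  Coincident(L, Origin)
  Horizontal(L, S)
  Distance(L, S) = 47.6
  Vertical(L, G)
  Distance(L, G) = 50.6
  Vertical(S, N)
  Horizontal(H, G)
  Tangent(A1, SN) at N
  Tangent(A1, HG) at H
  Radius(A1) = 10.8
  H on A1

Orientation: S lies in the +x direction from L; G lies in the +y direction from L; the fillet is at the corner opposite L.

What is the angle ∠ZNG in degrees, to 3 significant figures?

12.8°

The virtual corner opposite L is at (47.6, 50.6). A1 meets SN tangentially, so ZN is at right angles to SN and the tangent condition forces ZH to be normal to HG, with radius 10.8, so the center Z sits 10.8 in from both sides at Z = (36.8, 39.8). That places the tangent points at N = (47.6, 39.8) on SN and H = (36.8, 50.6) on HG. Then cos ∠ZNG = NZ·NG / (|NZ||NG|), giving 12.8°.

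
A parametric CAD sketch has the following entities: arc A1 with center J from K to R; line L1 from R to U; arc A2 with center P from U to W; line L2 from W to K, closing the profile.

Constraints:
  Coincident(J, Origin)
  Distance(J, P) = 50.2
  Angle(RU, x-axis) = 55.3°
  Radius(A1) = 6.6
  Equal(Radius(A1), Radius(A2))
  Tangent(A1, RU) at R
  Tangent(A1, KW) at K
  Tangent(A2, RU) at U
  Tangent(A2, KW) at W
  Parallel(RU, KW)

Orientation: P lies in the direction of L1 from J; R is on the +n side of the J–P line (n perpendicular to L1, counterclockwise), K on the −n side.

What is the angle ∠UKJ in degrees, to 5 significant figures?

75.268°

Tangency of A1 to both parallel lines with radius 6.6 puts R and K at J ± 6.6·n: R = (-5.4262, 3.7572), K = (5.4262, -3.7572). Equal radii place U and W the same way about P: U = P + 6.6·n = (23.152, 45.029), W = P − 6.6·n = (34.004, 37.514). Then cos ∠UKJ = KU·KJ / (|KU||KJ|), giving 75.268°.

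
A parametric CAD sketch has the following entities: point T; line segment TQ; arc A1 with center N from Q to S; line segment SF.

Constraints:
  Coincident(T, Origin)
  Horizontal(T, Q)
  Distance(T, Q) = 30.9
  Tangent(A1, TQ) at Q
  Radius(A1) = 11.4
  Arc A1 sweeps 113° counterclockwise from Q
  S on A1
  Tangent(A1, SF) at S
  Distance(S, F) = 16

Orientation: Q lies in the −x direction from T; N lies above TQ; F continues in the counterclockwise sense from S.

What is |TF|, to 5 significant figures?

40.570

T is at the origin; TQ is horizontal with |TQ| = 30.9 and Q on the −x side, so Q = (-30.900, 0.0000). The tangent condition forces NQ to be normal to TQ, so N = Q + (0, 11.4) = (-30.900, 11.400). On A1, Q sits at bearing -90° from N; a 113° counterclockwise sweep puts S at bearing 23°, so S = N + 11.4·(cos 23°, sin 23°) = (-20.406, 15.854). Tangency of A1 to SF means the radius NS is perpendicular to SF, so SF runs along (−sin 23°, cos 23°); with |SF| = 16.0, F = (-26.658, 30.582). Then |TF| = |F − T| = 40.570.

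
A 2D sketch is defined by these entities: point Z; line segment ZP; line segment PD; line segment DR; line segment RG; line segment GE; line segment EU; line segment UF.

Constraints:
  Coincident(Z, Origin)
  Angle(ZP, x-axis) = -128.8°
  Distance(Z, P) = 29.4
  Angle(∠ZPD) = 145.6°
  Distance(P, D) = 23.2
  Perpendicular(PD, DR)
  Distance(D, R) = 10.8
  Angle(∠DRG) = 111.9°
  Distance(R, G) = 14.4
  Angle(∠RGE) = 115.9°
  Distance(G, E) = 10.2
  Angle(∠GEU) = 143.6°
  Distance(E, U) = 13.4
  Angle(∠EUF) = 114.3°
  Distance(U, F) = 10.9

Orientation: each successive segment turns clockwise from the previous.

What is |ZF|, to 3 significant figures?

42.3

Z is at the origin; ZP runs at -128.8° with length 29.4, so P = (-18.4, -22.9). ∠ZPD = 145.6° gives PD at -163° from the x-axis; with |PD| = 23.2, D = (-40.6, -29.6). The perpendicularity gives DR at right angles to PD, so DR runs at 107°; with |DR| = 10.8, R = (-43.8, -19.3). ∠DRG = 111.9° gives RG at 38.7° from the x-axis; with |RG| = 14.4, G = (-32.5, -10.3). ∠RGE = 115.9° gives GE at -25.4° from the x-axis; with |GE| = 10.2, E = (-23.3, -14.7). ∠GEU = 143.6° gives EU at -61.8° from the x-axis; with |EU| = 13.4, U = (-17.0, -26.5). ∠EUF = 114.3° gives UF at -128° from the x-axis; with |UF| = 10.9, F = (-23.6, -35.1). Then |ZF| = |F − Z| = 42.3.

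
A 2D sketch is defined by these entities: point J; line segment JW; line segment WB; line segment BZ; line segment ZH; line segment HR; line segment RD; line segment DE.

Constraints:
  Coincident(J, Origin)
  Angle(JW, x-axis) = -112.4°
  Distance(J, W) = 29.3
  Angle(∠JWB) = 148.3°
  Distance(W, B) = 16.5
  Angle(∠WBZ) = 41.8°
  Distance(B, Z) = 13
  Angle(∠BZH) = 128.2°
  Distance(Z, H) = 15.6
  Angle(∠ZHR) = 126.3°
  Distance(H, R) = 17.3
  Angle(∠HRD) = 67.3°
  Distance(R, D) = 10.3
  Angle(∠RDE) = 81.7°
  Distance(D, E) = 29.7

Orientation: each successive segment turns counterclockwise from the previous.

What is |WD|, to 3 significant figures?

11.8

J is at the origin; JW runs at -112.4° with length 29.3, so W = (-11.2, -27.1). ∠JWB = 148.3° gives WB at -80.7° from the x-axis; with |WB| = 16.5, B = (-8.50, -43.4). ∠WBZ = 41.8° gives BZ at 57.5° from the x-axis; with |BZ| = 13.0, Z = (-1.51, -32.4). ∠BZH = 128.2° gives ZH at 109° from the x-axis; with |ZH| = 15.6, H = (-6.67, -17.7). ∠ZHR = 126.3° gives HR at 163° from the x-axis; with |HR| = 17.3, R = (-23.2, -12.6). ∠HRD = 67.3° gives RD at -84.3° from the x-axis; with |RD| = 10.3, D = (-22.2, -22.9). Then |WD| = |D − W| = 11.8.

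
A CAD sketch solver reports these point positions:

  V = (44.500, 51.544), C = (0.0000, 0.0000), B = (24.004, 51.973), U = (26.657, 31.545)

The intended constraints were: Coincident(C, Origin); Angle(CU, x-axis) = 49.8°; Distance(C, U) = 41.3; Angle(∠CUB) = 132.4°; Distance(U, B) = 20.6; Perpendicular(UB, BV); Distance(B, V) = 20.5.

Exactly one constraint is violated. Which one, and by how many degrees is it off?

Perpendicular(UB, BV) — off by 8.60°.

C = (0.00, 0.00) ✓; CU at 49.80° ✓; |CU| = 41.30 ✓; ∠CUB = 132.4° ✓; |UB| = 20.60 ✓; ∠(UB, BV) = 98.60° ✗; |BV| = 20.50 ✓.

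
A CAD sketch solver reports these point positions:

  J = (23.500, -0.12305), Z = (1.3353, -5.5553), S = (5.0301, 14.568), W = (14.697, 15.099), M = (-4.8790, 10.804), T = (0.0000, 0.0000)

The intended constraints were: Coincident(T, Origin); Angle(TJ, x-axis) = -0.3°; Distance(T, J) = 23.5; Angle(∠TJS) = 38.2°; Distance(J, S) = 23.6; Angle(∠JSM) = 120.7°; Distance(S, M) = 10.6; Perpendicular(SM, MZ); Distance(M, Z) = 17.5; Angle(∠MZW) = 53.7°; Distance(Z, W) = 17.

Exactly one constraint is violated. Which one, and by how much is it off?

Distance(Z, W) = 17 — off by 7.60.

T = (0.00, 0.00) ✓; TJ at -0.3000° ✓; |TJ| = 23.50 ✓; ∠TJS = 38.20° ✓; |JS| = 23.60 ✓; ∠JSM = 120.7° ✓; |SM| = 10.60 ✓; ∠(SM, MZ) = 90.00° ✓; |MZ| = 17.50 ✓; ∠MZW = 53.70° ✓; |ZW| = 24.60 ✗.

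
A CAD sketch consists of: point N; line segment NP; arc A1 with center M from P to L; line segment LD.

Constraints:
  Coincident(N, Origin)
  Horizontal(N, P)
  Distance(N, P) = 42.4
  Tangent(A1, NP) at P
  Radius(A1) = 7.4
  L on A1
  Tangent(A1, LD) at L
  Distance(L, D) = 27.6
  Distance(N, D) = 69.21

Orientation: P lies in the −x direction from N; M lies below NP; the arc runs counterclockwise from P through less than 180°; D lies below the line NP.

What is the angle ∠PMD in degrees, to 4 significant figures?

130.3°

Checks: |NP| = 42.40 ✓; |ML| = 7.400 ✓; ∠(ML, LD) = 90.00° ✓; |LD| = 27.60 ✓; |ND| = 69.21 ✓.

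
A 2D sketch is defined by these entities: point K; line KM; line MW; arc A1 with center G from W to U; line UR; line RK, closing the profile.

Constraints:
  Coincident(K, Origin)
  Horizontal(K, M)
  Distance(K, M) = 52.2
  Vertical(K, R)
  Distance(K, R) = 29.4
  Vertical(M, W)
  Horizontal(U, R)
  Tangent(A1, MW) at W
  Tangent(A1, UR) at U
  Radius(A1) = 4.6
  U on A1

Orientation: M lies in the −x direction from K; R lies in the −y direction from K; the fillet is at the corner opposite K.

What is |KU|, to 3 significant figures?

55.9

K is at the origin; K and M share the same y with |KM| = 52.2 and M on the −x side, so M = (-52.2, 0.00). KR is vertical with |KR| = 29.4 and R on the −y side, so R = (0.00, -29.4). The virtual corner opposite K is at (-52.2, -29.4). Tangency of A1 to MW means the radius GW is perpendicular to MW and A1 meets UR tangentially, so GU is at right angles to UR, with radius 4.6, so the center G sits 4.6 in from both sides at G = (-47.6, -24.8). That places the tangent points at W = (-52.2, -24.8) on MW and U = (-47.6, -29.4) on UR. Then |KU| = |U − K| = 55.9.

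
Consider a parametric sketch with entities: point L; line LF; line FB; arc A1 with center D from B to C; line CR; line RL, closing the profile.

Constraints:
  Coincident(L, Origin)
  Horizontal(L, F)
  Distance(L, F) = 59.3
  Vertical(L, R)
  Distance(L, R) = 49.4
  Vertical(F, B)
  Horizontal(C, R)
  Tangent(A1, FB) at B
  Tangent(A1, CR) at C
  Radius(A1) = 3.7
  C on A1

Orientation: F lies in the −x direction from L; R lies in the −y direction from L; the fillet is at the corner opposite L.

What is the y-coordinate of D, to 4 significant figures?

-45.70

L is at the origin; LF is horizontal with |LF| = 59.3 and F on the −x side, so F = (-59.30, 0.000). L and R share the same x with |LR| = 49.4 and R on the −y side, so R = (0.000, -49.40). The virtual corner opposite L is at (-59.30, -49.40). Tangency of A1 to FB means the radius DB is perpendicular to FB and since A1 is tangent to CR there, DC ⟂ CR, with radius 3.7, so the center D sits 3.7 in from both sides at D = (-55.60, -45.70). So D.y = -45.70.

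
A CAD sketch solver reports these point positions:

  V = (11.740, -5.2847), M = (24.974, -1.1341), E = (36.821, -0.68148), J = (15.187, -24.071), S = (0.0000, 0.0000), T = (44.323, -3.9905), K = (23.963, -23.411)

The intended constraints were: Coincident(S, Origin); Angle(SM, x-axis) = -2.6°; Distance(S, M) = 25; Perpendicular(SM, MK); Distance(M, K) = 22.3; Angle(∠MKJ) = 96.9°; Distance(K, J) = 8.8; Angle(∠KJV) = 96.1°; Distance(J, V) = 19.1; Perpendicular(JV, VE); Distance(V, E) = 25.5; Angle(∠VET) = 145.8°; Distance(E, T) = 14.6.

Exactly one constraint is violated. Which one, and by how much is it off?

Distance(E, T) = 14.6 — off by 6.40.

S = (0.00, 0.00) ✓; SM at -2.600° ✓; |SM| = 25.00 ✓; ∠(SM, MK) = 90.00° ✓; |MK| = 22.30 ✓; ∠MKJ = 96.90° ✓; |KJ| = 8.801 ✓; ∠KJV = 96.10° ✓; |JV| = 19.10 ✓; ∠(JV, VE) = 90.00° ✓; |VE| = 25.50 ✓; ∠VET = 145.8° ✓; |ET| = 8.199 ✗.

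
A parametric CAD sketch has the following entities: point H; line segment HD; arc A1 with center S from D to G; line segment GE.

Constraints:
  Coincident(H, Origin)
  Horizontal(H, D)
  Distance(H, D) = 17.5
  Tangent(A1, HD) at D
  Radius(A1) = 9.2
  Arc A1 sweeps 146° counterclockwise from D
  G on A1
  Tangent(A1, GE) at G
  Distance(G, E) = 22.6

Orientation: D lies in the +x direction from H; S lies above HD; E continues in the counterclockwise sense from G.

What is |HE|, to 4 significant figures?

29.72

H is at the origin; H and D share the same y with |HD| = 17.5 and D on the +x side, so D = (17.50, 0.000). The tangent condition forces SD to be normal to HD, so S = D + (0, 9.2) = (17.50, 9.200). On A1, D sits at bearing -90° from S; a 146° counterclockwise sweep puts G at bearing 56°, so G = S + 9.2·(cos 56°, sin 56°) = (22.64, 16.83). Since A1 is tangent to GE there, SG ⟂ GE, so GE runs along (−sin 56°, cos 56°); with |GE| = 22.6, E = (3.908, 29.46). Then |HE| = |E − H| = 29.72.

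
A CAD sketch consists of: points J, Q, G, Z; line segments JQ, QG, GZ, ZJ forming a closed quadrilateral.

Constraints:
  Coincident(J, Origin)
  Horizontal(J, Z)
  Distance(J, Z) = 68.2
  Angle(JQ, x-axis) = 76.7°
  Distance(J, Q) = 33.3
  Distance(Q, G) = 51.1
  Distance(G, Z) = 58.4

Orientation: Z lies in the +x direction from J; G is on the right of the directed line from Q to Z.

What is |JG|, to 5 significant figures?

22.435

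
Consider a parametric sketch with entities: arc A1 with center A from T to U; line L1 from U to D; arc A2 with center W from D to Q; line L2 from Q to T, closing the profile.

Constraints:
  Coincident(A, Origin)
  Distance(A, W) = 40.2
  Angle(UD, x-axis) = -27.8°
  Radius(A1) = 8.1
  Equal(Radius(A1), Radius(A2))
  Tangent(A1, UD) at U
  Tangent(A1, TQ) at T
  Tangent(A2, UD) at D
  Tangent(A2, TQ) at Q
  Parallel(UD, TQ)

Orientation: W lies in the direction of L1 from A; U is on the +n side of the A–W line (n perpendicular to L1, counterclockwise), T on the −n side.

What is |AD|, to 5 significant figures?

41.008

Tangency of A1 to both parallel lines with radius 8.1 puts U and T at A ± 8.1·n: U = (3.7777, 7.1651), T = (-3.7777, -7.1651). Equal radii place D and Q the same way about W: D = W + 8.1·n = (39.338, -11.584), Q = W − 8.1·n = (31.782, -25.914). Then |AD| = |D − A| = 41.008.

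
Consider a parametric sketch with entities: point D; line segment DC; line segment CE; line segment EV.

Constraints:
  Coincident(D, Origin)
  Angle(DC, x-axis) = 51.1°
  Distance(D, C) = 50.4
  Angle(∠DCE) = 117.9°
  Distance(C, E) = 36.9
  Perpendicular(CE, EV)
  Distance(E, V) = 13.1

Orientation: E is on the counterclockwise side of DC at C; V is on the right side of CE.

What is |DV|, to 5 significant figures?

83.551

D is at the origin; DC runs at 51.1° with length 50.4, so C = 50.4·(cos 51.1°, sin 51.1°) = (31.649, 39.223). ∠DCE = 117.9°, so CE runs at 51.1° + (180° − 117.9°) = 113.20° from the x-axis; with |CE| = 36.9, E = C + 36.9·(cos 113.20°, sin 113.20°) = (17.113, 73.140). CE is perpendicular to EV; with |EV| = 13.1 on the right of CE, V = E + 13.1·(0.91914, 0.39394) = (29.154, 78.300). Then |DV| = |V − D| = 83.551.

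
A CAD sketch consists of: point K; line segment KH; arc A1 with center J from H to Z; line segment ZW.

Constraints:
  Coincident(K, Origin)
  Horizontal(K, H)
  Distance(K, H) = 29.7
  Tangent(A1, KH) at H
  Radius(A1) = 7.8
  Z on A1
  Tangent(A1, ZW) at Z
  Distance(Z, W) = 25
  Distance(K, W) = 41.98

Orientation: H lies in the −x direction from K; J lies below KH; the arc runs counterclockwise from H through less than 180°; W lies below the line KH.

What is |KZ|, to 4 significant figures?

38.36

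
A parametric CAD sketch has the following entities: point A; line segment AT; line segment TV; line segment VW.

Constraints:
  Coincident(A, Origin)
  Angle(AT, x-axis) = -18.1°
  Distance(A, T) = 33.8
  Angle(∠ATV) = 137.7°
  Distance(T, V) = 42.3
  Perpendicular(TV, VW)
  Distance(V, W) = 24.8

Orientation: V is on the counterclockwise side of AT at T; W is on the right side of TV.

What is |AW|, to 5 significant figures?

82.402

∠ATV = 137.7°, so TV runs at -18.1° + (180° − 137.7°) = 24.200° from the x-axis; with |TV| = 42.3, V = T + 42.3·(cos 24.200°, sin 24.200°) = (70.710, 6.8389). TV is perpendicular to VW; with |VW| = 24.8 on the right of TV, W = V + 24.8·(0.40992, -0.91212) = (80.876, -15.782). Then |AW| = |W − A| = 82.402.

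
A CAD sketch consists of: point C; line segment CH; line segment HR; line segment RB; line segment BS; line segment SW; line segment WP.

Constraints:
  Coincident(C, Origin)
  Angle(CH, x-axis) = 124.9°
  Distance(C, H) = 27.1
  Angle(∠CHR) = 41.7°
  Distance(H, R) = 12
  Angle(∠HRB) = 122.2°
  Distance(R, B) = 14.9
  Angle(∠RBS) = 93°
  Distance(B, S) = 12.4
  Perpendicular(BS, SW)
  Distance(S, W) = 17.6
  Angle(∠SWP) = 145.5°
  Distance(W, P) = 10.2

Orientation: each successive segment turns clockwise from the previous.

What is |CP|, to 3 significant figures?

30.8

The perpendicularity gives SW at right angles to BS, so SW runs at 112°; with |SW| = 17.6, W = (-17.1, 17.1). ∠SWP = 145.5° gives WP at 77.3° from the x-axis; with |WP| = 10.2, P = (-14.8, 27.0). Then |CP| = |P − C| = 30.8.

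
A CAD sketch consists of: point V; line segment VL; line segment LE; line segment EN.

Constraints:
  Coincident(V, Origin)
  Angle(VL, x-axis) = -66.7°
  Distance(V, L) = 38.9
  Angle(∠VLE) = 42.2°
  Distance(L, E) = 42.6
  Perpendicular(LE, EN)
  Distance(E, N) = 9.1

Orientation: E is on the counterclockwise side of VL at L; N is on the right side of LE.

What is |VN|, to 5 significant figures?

37.830

V is at the origin; VL runs at -66.7° with length 38.9, so L = 38.9·(cos -66.7°, sin -66.7°) = (15.387, -35.728). ∠VLE = 42.2°, so LE runs at -66.7° + (180° − 42.2°) = 71.100° from the x-axis; with |LE| = 42.6, E = L + 42.6·(cos 71.100°, sin 71.100°) = (29.186, 4.5757). LE is perpendicular to EN; with |EN| = 9.1 on the right of LE, N = E + 9.1·(0.94609, -0.32392) = (37.795, 1.6280). Then |VN| = |N − V| = 37.830.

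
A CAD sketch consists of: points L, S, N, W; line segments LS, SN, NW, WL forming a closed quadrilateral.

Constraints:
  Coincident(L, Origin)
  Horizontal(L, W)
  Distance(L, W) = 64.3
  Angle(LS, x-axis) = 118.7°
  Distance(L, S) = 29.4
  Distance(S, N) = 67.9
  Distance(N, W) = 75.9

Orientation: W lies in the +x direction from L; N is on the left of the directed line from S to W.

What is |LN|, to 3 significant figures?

79.7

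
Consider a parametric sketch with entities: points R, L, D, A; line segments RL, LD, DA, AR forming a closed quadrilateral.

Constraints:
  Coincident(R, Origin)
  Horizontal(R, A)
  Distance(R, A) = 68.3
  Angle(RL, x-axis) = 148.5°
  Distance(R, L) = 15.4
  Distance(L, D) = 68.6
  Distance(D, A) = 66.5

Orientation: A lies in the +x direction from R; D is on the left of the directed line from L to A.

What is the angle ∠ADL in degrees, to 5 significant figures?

74.537°

R is at the origin; R and A share the same y with |RA| = 68.3 and A in +x, so A = (68.3, 0). RL runs at 148.5° with |RL| = 15.4, so L = (-13.131, 8.0465). D is determined by |LD| = 68.6 and |DA| = 66.5 together: it lies at the intersection of circle(L, 68.6) and circle(A, 66.5). With |LA| = 81.827, the foot of the radical line on LA is 42.647 from L and the perpendicular offset is √(68.6² − 42.647²) = 53.732. Taking the left-of-LA solution: D = (34.594, 57.325).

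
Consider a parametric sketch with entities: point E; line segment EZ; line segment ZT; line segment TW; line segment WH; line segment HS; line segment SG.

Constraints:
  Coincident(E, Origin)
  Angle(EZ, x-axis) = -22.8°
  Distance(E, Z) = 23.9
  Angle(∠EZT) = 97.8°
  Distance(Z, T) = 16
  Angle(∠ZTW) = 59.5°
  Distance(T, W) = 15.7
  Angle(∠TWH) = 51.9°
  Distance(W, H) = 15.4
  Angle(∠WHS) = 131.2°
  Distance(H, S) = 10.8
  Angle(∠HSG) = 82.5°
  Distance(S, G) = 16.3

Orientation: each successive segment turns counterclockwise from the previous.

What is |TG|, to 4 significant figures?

4.871

E is at the origin; EZ runs at -22.8° with length 23.9, so Z = (22.03, -9.262). ∠EZT = 97.8° gives ZT at 59.40° from the x-axis; with |ZT| = 16.0, T = (30.18, 4.510). ∠ZTW = 59.5° gives TW at 179.9° from the x-axis; with |TW| = 15.7, W = (14.48, 4.538). ∠TWH = 51.9° gives WH at -52.00° from the x-axis; with |WH| = 15.4, H = (23.96, -7.598). ∠WHS = 131.2° gives HS at -3.200° from the x-axis; with |HS| = 10.8, S = (34.74, -8.201). ∠HSG = 82.5° gives SG at 94.30° from the x-axis; with |SG| = 16.3, G = (33.52, 8.054). Then |TG| = |G − T| = 4.871.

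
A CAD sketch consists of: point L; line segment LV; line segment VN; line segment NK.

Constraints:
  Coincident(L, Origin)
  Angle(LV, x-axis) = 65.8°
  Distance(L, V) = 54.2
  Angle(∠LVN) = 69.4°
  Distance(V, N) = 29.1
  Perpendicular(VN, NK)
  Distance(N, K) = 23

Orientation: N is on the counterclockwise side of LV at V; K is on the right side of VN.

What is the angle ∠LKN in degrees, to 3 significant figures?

7.75°

L is at the origin; LV runs at 65.8° with length 54.2, so V = 54.2·(cos 65.8°, sin 65.8°) = (22.2, 49.4). ∠LVN = 69.4°, so VN runs at 65.8° + (180° − 69.4°) = 176° from the x-axis; with |VN| = 29.1, N = V + 29.1·(cos 176°, sin 176°) = (-6.82, 51.3). VN ⟂ NK; with |NK| = 23.0 on the right of VN, K = N + 23.0·(0.0628, 0.998) = (-5.38, 74.2). Then cos ∠LKN = KL·KN / (|KL||KN|), giving 7.75°.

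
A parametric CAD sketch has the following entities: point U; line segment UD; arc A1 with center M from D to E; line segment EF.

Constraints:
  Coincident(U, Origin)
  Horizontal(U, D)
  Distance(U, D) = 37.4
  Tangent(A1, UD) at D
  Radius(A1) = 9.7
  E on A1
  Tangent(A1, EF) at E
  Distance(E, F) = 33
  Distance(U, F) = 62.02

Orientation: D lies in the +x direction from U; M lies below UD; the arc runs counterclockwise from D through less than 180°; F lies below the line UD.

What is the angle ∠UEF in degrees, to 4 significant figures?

144.3°

Checks: |ME| = 9.700 ✓; ∠(ME, EF) = 90.00° ✓; |EF| = 33.00 ✓; |UF| = 62.02 ✓.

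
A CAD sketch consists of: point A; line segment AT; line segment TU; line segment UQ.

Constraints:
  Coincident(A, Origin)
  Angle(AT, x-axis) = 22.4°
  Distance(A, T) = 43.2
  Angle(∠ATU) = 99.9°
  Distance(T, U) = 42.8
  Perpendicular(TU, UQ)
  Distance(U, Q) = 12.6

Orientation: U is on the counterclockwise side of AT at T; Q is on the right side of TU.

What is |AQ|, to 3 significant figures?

74.6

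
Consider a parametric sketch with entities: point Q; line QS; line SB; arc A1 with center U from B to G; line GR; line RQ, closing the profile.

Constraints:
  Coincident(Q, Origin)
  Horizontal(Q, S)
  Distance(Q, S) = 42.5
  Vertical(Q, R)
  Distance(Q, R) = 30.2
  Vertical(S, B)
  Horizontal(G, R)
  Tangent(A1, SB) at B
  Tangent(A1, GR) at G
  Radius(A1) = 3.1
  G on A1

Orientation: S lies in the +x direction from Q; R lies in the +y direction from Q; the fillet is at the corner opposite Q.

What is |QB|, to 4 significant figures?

50.40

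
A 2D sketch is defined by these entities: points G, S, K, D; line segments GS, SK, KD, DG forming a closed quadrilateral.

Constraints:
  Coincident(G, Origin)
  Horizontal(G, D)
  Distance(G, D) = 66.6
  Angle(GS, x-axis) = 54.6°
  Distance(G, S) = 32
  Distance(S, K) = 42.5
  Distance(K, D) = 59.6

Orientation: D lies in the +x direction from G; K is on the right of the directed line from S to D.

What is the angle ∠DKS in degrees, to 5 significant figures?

62.133°

G is at the origin; GD is horizontal with |GD| = 66.6 and D in +x, so D = (66.6, 0). GS runs at 54.6° with |GS| = 32.0, so S = (18.537, 26.084). K is determined by |SK| = 42.5 and |KD| = 59.6 together: it lies at the intersection of circle(S, 42.5) and circle(D, 59.6). With |SD| = 54.685, the foot of the radical line on SD is 11.379 from S and the perpendicular offset is √(42.5² − 11.379²) = 40.948. Taking the right-of-SD solution: K = (9.0062, -15.333).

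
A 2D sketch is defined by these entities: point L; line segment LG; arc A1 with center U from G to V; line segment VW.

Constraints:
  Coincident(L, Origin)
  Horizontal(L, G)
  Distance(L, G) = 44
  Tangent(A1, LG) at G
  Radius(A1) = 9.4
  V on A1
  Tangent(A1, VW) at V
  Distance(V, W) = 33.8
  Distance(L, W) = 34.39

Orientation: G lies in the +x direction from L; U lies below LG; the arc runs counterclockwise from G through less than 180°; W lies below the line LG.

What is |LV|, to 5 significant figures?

36.731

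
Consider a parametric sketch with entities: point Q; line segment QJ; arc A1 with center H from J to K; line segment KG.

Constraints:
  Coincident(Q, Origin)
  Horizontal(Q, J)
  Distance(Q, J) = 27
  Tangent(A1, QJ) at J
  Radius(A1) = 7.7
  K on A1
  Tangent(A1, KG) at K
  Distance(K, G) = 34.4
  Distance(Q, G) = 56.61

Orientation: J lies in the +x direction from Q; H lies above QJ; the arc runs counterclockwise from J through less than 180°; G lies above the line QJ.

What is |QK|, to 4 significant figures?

35.26

Q is at the origin; Q and J share the same y with |QJ| = 27.0 and J on the +x side, so J = (27.00, 0.000). A1 meets QJ tangentially, so HJ is at right angles to QJ, so H = J + (0, 7.7) = (27.00, 7.700). Since HK ⟂ KG (tangency), |HG| = √(7.7² + 34.4²) = 35.25 regardless of where K sits on A1. So G lies on both circle(Q, 56.61) and circle(H, 35.25); the above-QJ intersection is G = (39.32, 40.73). K is the foot of the tangent from G: K = (34.63, 6.651).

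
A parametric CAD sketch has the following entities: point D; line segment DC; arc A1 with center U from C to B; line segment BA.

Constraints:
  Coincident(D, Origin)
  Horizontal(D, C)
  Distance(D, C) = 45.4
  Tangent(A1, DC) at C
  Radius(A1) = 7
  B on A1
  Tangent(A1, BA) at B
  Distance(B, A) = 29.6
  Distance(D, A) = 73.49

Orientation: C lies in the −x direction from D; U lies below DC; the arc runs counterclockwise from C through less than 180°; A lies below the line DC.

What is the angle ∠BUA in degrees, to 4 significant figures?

76.69°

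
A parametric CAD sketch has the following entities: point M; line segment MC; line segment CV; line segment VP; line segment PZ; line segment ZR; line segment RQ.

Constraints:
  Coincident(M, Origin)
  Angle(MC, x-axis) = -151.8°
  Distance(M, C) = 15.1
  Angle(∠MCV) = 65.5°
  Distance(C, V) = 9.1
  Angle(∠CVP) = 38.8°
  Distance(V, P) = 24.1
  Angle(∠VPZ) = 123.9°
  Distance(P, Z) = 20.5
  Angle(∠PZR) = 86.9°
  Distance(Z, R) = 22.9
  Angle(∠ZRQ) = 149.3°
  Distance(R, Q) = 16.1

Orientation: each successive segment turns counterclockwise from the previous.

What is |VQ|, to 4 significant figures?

28.77

M is at the origin; MC runs at -151.8° with length 15.1, so C = (-13.31, -7.136). ∠MCV = 65.5° gives CV at -37.30° from the x-axis; with |CV| = 9.1, V = (-6.069, -12.65). ∠CVP = 38.8° gives VP at 103.9° from the x-axis; with |VP| = 24.1, P = (-11.86, 10.74). ∠VPZ = 123.9° gives PZ at 160.0° from the x-axis; with |PZ| = 20.5, Z = (-31.12, 17.76). ∠PZR = 86.9° gives ZR at -106.9° from the x-axis; with |ZR| = 22.9, R = (-37.78, -4.155). ∠ZRQ = 149.3° gives RQ at -76.20° from the x-axis; with |RQ| = 16.1, Q = (-33.94, -19.79). Then |VQ| = |Q − V| = 28.77.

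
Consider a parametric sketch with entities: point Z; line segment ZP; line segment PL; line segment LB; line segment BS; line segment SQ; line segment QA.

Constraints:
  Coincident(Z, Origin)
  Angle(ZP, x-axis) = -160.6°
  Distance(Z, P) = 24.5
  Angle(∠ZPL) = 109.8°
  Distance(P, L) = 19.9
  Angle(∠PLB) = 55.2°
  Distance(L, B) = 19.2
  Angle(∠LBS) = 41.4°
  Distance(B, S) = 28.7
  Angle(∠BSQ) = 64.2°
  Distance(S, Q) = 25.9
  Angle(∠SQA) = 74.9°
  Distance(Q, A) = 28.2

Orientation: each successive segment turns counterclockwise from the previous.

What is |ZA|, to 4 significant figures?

22.86

Z is at the origin; ZP runs at -160.6° with length 24.5, so P = (-23.11, -8.138). ∠ZPL = 109.8° gives PL at -90.40° from the x-axis; with |PL| = 19.9, L = (-23.25, -28.04). ∠PLB = 55.2° gives LB at 34.40° from the x-axis; with |LB| = 19.2, B = (-7.406, -17.19). ∠LBS = 41.4° gives BS at 173.0° from the x-axis; with |BS| = 28.7, S = (-35.89, -13.69). ∠BSQ = 64.2° gives SQ at -71.20° from the x-axis; with |SQ| = 25.9, Q = (-27.55, -38.21). ∠SQA = 74.9° gives QA at 33.90° from the x-axis; with |QA| = 28.2, A = (-4.139, -22.48). Then |ZA| = |A − Z| = 22.86.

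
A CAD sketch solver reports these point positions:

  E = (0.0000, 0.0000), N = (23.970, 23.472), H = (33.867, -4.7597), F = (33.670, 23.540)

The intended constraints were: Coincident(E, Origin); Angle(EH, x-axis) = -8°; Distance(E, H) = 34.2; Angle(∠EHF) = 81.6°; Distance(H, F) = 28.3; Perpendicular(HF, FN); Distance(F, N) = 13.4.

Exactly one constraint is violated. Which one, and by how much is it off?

Distance(F, N) = 13.4 — off by 3.70.

E = (0.00, 0.00) ✓; EH at -8.000° ✓; |EH| = 34.20 ✓; ∠EHF = 81.60° ✓; |HF| = 28.30 ✓; ∠(HF, FN) = 90.00° ✓; |FN| = 9.700 ✗.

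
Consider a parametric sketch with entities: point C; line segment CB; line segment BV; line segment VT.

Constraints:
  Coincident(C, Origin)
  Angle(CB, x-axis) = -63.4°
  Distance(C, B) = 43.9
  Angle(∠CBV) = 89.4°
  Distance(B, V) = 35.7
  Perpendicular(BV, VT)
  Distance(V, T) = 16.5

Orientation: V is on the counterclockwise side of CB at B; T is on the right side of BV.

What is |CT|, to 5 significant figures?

69.927

∠CBV = 89.4°, so BV runs at -63.4° + (180° − 89.4°) = 27.200° from the x-axis; with |BV| = 35.7, V = B + 35.7·(cos 27.200°, sin 27.200°) = (51.409, -22.935). BV ⟂ VT; with |VT| = 16.5 on the right of BV, T = V + 16.5·(0.45710, -0.88942) = (58.951, -37.610). Then |CT| = |T − C| = 69.927.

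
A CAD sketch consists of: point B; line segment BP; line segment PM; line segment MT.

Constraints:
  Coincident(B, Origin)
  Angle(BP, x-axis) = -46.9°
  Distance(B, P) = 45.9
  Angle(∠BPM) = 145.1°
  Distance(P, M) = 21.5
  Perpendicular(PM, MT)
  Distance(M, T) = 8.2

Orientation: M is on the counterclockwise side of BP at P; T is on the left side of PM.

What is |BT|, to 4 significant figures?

61.84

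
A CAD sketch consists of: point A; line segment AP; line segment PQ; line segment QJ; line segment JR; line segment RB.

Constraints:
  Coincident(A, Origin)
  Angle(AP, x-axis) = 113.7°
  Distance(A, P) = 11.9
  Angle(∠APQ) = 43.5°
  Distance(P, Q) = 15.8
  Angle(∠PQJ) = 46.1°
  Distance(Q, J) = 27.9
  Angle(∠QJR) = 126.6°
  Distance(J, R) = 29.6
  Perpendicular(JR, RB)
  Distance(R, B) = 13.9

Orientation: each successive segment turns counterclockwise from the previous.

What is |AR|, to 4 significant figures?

42.33

∠PQJ = 46.1° gives QJ at 24.10° from the x-axis; with |QJ| = 27.9, J = (15.33, 7.423). ∠QJR = 126.6° gives JR at 77.50° from the x-axis; with |JR| = 29.6, R = (21.74, 36.32). Then |AR| = |R − A| = 42.33.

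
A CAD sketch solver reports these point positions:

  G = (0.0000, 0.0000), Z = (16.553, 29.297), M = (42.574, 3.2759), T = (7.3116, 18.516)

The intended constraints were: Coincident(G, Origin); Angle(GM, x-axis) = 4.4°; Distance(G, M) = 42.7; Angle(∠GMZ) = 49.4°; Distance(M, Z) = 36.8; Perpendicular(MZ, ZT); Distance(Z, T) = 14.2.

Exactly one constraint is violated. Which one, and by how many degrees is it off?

Perpendicular(MZ, ZT) — off by 4.40°.

G = (0.00, 0.00) ✓; GM at 4.400° ✓; |GM| = 42.70 ✓; ∠GMZ = 49.40° ✓; |MZ| = 36.80 ✓; ∠(MZ, ZT) = 94.40° ✗; |ZT| = 14.20 ✓.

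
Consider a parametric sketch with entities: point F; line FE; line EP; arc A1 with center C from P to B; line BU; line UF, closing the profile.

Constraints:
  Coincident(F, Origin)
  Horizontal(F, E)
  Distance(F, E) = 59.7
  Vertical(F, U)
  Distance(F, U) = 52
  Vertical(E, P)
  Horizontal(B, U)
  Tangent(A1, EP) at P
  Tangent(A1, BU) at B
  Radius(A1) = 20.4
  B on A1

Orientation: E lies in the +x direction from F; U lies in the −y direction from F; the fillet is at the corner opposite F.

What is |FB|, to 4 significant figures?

65.18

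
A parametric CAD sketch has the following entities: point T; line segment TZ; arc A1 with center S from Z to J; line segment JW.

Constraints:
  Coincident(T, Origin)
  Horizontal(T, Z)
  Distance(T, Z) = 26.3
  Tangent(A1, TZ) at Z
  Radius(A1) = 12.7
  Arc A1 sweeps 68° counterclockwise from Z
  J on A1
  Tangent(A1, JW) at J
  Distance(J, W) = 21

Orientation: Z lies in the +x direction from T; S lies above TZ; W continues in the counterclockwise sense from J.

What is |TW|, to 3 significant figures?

53.5

T is at the origin; T and Z share the same y with |TZ| = 26.3 and Z on the +x side, so Z = (26.3, 0.00). The tangent condition forces SZ to be normal to TZ, so S = Z + (0, 12.7) = (26.3, 12.7). On A1, Z sits at bearing -90° from S; a 68° counterclockwise sweep puts J at bearing -22°, so J = S + 12.7·(cos -22°, sin -22°) = (38.1, 7.94). The tangent condition forces SJ to be normal to JW, so JW runs along (−sin -22°, cos -22°); with |JW| = 21.0, W = (45.9, 27.4). Then |TW| = |W − T| = 53.5.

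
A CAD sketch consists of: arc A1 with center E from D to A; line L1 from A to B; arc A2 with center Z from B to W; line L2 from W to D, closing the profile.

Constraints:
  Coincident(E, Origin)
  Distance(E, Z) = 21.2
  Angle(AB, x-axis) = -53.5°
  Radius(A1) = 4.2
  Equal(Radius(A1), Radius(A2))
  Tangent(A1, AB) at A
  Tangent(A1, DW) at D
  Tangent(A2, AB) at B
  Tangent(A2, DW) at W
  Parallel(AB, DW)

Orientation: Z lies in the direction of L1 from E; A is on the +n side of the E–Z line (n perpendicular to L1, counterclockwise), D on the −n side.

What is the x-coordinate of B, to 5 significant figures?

15.986

The slot axis is L1's direction at -53.5°, so u = (cos -53.5°, sin -53.5°) = (0.59482, -0.80386) and n = (−sin -53.5°, cos -53.5°) = (0.80386, 0.59482). E is at the origin and Z lies 21.2 along u from E, so Z = 21.2·u = (12.610, -17.042). Tangency of A1 to both parallel lines with radius 4.2 puts A and D at E ± 4.2·n: A = (3.3762, 2.4983), D = (-3.3762, -2.4983). Equal radii place B and W the same way about Z: B = Z + 4.2·n = (15.986, -14.544), W = Z − 4.2·n = (9.2340, -19.540). So B.x = 15.986.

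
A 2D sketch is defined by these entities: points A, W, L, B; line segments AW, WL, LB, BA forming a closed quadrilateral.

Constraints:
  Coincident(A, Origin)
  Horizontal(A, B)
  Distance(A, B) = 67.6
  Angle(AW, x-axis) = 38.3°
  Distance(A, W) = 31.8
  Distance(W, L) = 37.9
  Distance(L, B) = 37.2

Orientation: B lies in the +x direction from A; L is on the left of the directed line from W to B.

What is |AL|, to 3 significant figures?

69.3

Checks: |WL| = 37.90 ✓; |LB| = 37.20 ✓.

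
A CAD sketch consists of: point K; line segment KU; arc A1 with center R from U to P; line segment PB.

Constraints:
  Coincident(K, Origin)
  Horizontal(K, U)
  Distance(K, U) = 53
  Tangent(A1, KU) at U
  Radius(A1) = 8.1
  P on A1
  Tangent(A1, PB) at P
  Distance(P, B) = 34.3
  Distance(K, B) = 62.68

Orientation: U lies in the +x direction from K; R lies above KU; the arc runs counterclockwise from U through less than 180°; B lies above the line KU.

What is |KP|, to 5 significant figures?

61.437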